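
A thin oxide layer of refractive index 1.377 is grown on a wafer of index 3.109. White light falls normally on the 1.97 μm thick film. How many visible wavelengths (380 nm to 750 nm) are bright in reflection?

7

Top surface (1.0 → 1.377): reflection off a higher-index medium gives a half-wave phase shift.
At the lower boundary (n = 1.377 to n = 3.109) the reflected ray undergoes a half-wave phase shift.
Zero or two π shifts → no net half-wave offset.
For maximum reflection here: 2 n t = m λ.
λ = 2 n t / m = 5425 / m nm.
m=7: 775 nm (IR); m=8: 678 nm (visible); m=9: 603 nm (visible); m=10: 543 nm (visible); m=11: 493 nm (visible); m=12: 452 nm (visible); m=13: 417 nm (visible); m=14: 388 nm (visible); m=15: 362 nm (UV).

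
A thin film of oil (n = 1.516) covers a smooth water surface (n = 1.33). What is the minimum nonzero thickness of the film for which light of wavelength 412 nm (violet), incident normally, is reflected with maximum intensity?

At the upper boundary (n = 1.0 to n = 1.516) the reflected ray undergoes a half-wave phase shift.
Ray reflecting at the bottom interface goes from n = 1.516 toward n = 1.33: no phase shift.
The two reflections differ by half a wavelength.
With one net inversion, constructive interference in reflection requires 2 n t = (m + ½) λ.
Minimum at m = 0: t = λ / (4 n) = 412 / (4 × 1.516) = 67.9 nm.

67.9 nm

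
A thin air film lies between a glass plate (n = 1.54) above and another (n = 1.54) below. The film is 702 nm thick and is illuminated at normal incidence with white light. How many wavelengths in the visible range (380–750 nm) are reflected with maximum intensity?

Ray reflecting at the top interface goes from n = 1.54 toward n = 1.0: no phase shift.
Bottom surface (1.0 → 1.54): reflection off a higher-index medium gives a half-wave phase shift.
Exactly one π shift → a net half-wave offset.
So the condition for constructive reflection is 2 n t = (m + ½) λ.
λ = 2 n t / (m + ½) = 1404 / (m + ½) nm.
m=1: 936 nm (IR); m=2: 562 nm (visible); m=3: 401 nm (visible); m=4: 312 nm (UV).

2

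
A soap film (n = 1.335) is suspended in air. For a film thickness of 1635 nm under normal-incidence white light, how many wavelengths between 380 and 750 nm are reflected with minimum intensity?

Top surface (1.0 → 1.335): reflection off a higher-index medium gives a half-wave phase shift.
At the lower boundary (n = 1.335 to n = 1.0) the reflected ray undergoes no phase shift.
Exactly one π shift → a net half-wave offset.
For minimum reflection here: 2 n t = m λ.
λ = 2 n t / m = 4365 / m nm.
m=5: 873 nm (IR); m=6: 728 nm (visible); m=7: 624 nm (visible); m=8: 546 nm (visible); m=9: 485 nm (visible); m=10: 437 nm (visible); m=11: 397 nm (visible); m=12: 364 nm (UV).

6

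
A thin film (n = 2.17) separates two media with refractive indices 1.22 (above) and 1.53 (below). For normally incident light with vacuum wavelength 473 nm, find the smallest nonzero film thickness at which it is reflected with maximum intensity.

Ray reflecting at the top interface goes from n = 1.22 toward n = 2.17: a half-wave phase shift.
Ray reflecting at the bottom interface goes from n = 2.17 toward n = 1.53: no phase shift.
Exactly one π shift → a net half-wave offset.
With one net inversion, constructive interference in reflection requires 2 n t = (m + ½) λ.
Minimum at m = 0: t = λ / (4 n) = 473 / (4 × 2.17) = 54.5 nm.

54.5 nm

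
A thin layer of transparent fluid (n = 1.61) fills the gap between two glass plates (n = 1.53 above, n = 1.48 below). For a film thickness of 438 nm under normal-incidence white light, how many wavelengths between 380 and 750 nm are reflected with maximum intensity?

Ray reflecting at the top interface goes from n = 1.53 toward n = 1.61: a half-wave phase shift.
Bottom surface (1.61 → 1.48): reflection off a lower-index medium gives no phase shift.
Exactly one π shift → a net half-wave offset.
With one net inversion, constructive interference in reflection requires 2 n t = (m + ½) λ.
λ = 2 n t / (m + ½) = 1410 / (m + ½) nm.
m=1: 940 nm (IR); m=2: 564 nm (visible); m=3: 403 nm (visible); m=4: 313 nm (UV).

2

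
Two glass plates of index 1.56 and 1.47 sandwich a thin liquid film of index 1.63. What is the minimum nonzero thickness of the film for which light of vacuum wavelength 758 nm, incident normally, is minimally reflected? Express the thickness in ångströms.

2325 Å

At the upper boundary (n = 1.56 to n = 1.63) the reflected ray undergoes a half-wave phase shift.
Bottom surface (1.63 → 1.47): reflection off a lower-index medium gives no phase shift.
Exactly one π shift → a net half-wave offset.
For weak reflection here: 2 n t = m λ.
Minimum nonzero at m = 1: t = λ / (2 n) = 758 / (2 × 1.63) = 233 nm.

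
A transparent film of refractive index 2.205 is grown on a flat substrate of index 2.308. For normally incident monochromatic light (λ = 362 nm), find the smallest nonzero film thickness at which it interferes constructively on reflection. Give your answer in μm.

0.0821 μm

Ray reflecting at the top interface goes from n = 1.0 toward n = 2.205: a half-wave phase shift.
Bottom surface (2.205 → 2.308): reflection off a higher-index medium gives a half-wave phase shift.
The two reflections carry the same phase change, so no net offset.
For maximum reflection here: 2 n t = m λ.
Minimum nonzero at m = 1: t = λ / (2 n) = 362 / (2 × 2.205) = 82.1 nm.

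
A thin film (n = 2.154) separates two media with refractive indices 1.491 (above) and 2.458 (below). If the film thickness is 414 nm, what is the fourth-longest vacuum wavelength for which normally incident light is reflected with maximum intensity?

446 nm

Top surface (1.491 → 2.154): reflection off a higher-index medium gives a half-wave phase shift.
Bottom surface (2.154 → 2.458): reflection off a higher-index medium gives a half-wave phase shift.
Zero or two π shifts → no net half-wave offset.
With no net inversion, constructive interference in reflection requires 2 n t = m λ.
λ = 2 n t / m. The fourth-longest wavelength is m = 4: λ = 2 × 2.154 × 414 / 4.00 = 446 nm.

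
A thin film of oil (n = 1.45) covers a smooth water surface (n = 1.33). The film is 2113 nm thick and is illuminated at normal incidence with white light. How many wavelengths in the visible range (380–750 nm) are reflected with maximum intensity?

Top surface (1.0 → 1.45): reflection off a higher-index medium gives a half-wave phase shift.
Bottom surface (1.45 → 1.33): reflection off a lower-index medium gives no phase shift.
Exactly one π shift → a net half-wave offset.
For maximum reflection here: 2 n t = (m + ½) λ.
λ = 2 n t / (m + ½) = 6128 / (m + ½) nm.
m=7: 817 nm (IR); m=8: 721 nm (visible); m=9: 645 nm (visible); m=10: 584 nm (visible); m=11: 533 nm (visible); m=12: 490 nm (visible); m=13: 454 nm (visible); m=14: 423 nm (visible); m=15: 395 nm (visible); m=16: 371 nm (UV).

8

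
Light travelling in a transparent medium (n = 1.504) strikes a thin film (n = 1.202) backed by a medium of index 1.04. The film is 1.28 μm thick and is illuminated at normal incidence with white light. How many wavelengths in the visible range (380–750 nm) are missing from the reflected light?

Ray reflecting at the top interface goes from n = 1.504 toward n = 1.202: no phase shift.
Ray reflecting at the bottom interface goes from n = 1.202 toward n = 1.04: no phase shift.
Zero or two π shifts → no net half-wave offset.
For minimum reflection here: 2 n t = (m + ½) λ.
λ = 2 n t / (m + ½) = 3077 / (m + ½) nm.
m=3: 879 nm (IR); m=4: 684 nm (visible); m=5: 559 nm (visible); m=6: 473 nm (visible); m=7: 410 nm (visible); m=8: 362 nm (UV).

4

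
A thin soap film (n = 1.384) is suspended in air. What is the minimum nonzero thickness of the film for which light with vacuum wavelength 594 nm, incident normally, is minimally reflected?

At the upper boundary (n = 1.0 to n = 1.384) the reflected ray undergoes a half-wave phase shift.
Ray reflecting at the bottom interface goes from n = 1.384 toward n = 1.0: no phase shift.
Exactly one π shift → a net half-wave offset.
With one net inversion, destructive interference in reflection requires 2 n t = m λ.
Minimum nonzero at m = 1: t = λ / (2 n) = 594 / (2 × 1.384) = 215 nm.

215 nm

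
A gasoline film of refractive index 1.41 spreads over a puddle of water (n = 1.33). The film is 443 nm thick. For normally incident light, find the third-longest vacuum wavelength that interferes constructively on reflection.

Ray reflecting at the top interface goes from n = 1.0 toward n = 1.41: a half-wave phase shift.
Bottom surface (1.41 → 1.33): reflection off a lower-index medium gives no phase shift.
The two reflections differ by half a wavelength.
For maximum reflection here: 2 n t = (m + ½) λ.
λ = 2 n t / (m + ½). The third-longest wavelength is m = 2: λ = 2 × 1.41 × 443 / 2.50 = 500 nm.

500 nm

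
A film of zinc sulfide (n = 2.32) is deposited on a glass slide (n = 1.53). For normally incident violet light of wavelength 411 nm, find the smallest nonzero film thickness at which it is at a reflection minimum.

88.6 nm

Ray reflecting at the top interface goes from n = 1.0 toward n = 2.32: a half-wave phase shift.
Bottom surface (2.32 → 1.53): reflection off a lower-index medium gives no phase shift.
The two reflections differ by half a wavelength.
For weak reflection here: 2 n t = m λ.
Minimum nonzero at m = 1: t = λ / (2 n) = 411 / (2 × 2.32) = 88.6 nm.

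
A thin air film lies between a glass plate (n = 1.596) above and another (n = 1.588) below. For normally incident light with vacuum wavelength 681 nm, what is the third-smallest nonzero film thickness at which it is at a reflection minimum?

At the upper boundary (n = 1.596 to n = 1.0) the reflected ray undergoes no phase shift.
Ray reflecting at the bottom interface goes from n = 1.0 toward n = 1.588: a half-wave phase shift.
Net: one phase inversion between the two reflected rays.
With one net inversion, destructive interference in reflection requires 2 n t = m λ.
The third-smallest nonzero thickness corresponds to m = 3: t = m λ / (2 n) = 3.00 × 681 / (2 × 1.0) = 1022 nm.

1022 nm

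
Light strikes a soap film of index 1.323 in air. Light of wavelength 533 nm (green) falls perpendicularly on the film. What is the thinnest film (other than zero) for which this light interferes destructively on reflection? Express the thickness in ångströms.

2014 Å

Top surface (1.0 → 1.323): reflection off a higher-index medium gives a half-wave phase shift.
Ray reflecting at the bottom interface goes from n = 1.323 toward n = 1.0: no phase shift.
The two reflections differ by half a wavelength.
With one net inversion, destructive interference in reflection requires 2 n t = m λ.
Minimum nonzero at m = 1: t = λ / (2 n) = 533 / (2 × 1.323) = 201 nm.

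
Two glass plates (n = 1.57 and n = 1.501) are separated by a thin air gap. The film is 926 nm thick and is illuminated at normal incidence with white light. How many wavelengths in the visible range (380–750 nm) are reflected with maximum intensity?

Top surface (1.57 → 1.0): reflection off a lower-index medium gives no phase shift.
Bottom surface (1.0 → 1.501): reflection off a higher-index medium gives a half-wave phase shift.
The two reflections differ by half a wavelength.
So the condition for constructive reflection is 2 n t = (m + ½) λ.
λ = 2 n t / (m + ½) = 1852 / (m + ½) nm.
m=1: 1235 nm (IR); m=2: 741 nm (visible); m=3: 529 nm (visible); m=4: 412 nm (visible); m=5: 337 nm (UV).

3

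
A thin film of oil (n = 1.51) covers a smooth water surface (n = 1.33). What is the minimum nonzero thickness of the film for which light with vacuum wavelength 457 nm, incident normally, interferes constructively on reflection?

At the upper boundary (n = 1.0 to n = 1.51) the reflected ray undergoes a half-wave phase shift.
At the lower boundary (n = 1.51 to n = 1.33) the reflected ray undergoes no phase shift.
Net: one phase inversion between the two reflected rays.
For bright reflection here: 2 n t = (m + ½) λ.
Minimum at m = 0: t = λ / (4 n) = 457 / (4 × 1.51) = 75.7 nm.

75.7 nm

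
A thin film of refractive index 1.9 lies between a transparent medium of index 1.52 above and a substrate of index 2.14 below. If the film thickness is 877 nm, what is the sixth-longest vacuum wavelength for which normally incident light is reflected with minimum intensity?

At the upper boundary (n = 1.52 to n = 1.9) the reflected ray undergoes a half-wave phase shift.
Bottom surface (1.9 → 2.14): reflection off a higher-index medium gives a half-wave phase shift.
Net: no relative phase inversion (both shifts match).
So the condition for destructive reflection is 2 n t = (m + ½) λ.
λ = 2 n t / (m + ½). The sixth-longest wavelength is m = 5: λ = 2 × 1.9 × 877 / 5.50 = 606 nm.

606 nm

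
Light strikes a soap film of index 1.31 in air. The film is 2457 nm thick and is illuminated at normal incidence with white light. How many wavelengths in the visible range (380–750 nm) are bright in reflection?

At the upper boundary (n = 1.0 to n = 1.31) the reflected ray undergoes a half-wave phase shift.
Bottom surface (1.31 → 1.0): reflection off a lower-index medium gives no phase shift.
The two reflections differ by half a wavelength.
For bright reflection here: 2 n t = (m + ½) λ.
λ = 2 n t / (m + ½) = 6437 / (m + ½) nm.
m=8: 757 nm (IR); m=9: 678 nm (visible); m=10: 613 nm (visible); m=11: 560 nm (visible); m=12: 515 nm (visible); m=13: 477 nm (visible); m=14: 444 nm (visible); m=15: 415 nm (visible); m=16: 390 nm (visible); m=17: 368 nm (UV).

8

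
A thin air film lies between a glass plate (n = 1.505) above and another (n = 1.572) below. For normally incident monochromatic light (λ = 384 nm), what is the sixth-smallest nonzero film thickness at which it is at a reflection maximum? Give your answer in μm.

Ray reflecting at the top interface goes from n = 1.505 toward n = 1.0: no phase shift.
Ray reflecting at the bottom interface goes from n = 1.0 toward n = 1.572: a half-wave phase shift.
The two reflections differ by half a wavelength.
For bright reflection here: 2 n t = (m + ½) λ.
The sixth-smallest nonzero thickness corresponds to m = 5: t = (m + ½) λ / (2 n) = 5.50 × 384 / (2 × 1.0) = 1056 nm.

1.06 μm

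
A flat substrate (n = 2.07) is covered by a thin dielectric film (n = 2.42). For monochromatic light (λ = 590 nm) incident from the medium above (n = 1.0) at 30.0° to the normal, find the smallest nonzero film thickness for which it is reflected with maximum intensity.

62.3 nm

Ray reflecting at the top interface goes from n = 1.0 toward n = 2.42: a half-wave phase shift.
Bottom surface (2.42 → 2.07): reflection off a lower-index medium gives no phase shift.
The two reflections differ by half a wavelength.
For strong reflection here: 2 n t cos θ_r = (m + ½) λ.
Snell's law: 1.0 sin 30.0° = 2.42 sin θ_r → sin θ_r = 0.207, cos θ_r = 0.978.
Minimum at m = 0: t = λ / (4 n cos θ_r) = 590 / (4 × 2.42 × 0.978) = 62.3 nm.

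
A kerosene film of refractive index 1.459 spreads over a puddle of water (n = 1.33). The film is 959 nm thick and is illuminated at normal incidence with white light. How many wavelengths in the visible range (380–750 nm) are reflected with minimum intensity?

At the upper boundary (n = 1.0 to n = 1.459) the reflected ray undergoes a half-wave phase shift.
Ray reflecting at the bottom interface goes from n = 1.459 toward n = 1.33: no phase shift.
The two reflections differ by half a wavelength.
So the condition for destructive reflection is 2 n t = m λ.
λ = 2 n t / m = 2798 / m nm.
m=3: 933 nm (IR); m=4: 700 nm (visible); m=5: 560 nm (visible); m=6: 466 nm (visible); m=7: 400 nm (visible); m=8: 350 nm (UV).

4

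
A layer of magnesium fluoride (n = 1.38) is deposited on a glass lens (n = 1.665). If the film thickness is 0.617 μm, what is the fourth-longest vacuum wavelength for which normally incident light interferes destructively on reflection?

Ray reflecting at the top interface goes from n = 1.0 toward n = 1.38: a half-wave phase shift.
Ray reflecting at the bottom interface goes from n = 1.38 toward n = 1.665: a half-wave phase shift.
Zero or two π shifts → no net half-wave offset.
So the condition for destructive reflection is 2 n t = (m + ½) λ.
λ = 2 n t / (m + ½). The fourth-longest wavelength is m = 3: λ = 2 × 1.38 × 617 / 3.50 = 487 nm.

487 nm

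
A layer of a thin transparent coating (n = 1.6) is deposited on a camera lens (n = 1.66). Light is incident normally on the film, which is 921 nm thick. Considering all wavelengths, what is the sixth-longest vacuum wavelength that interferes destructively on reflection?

536 nm

Ray reflecting at the top interface goes from n = 1.0 toward n = 1.6: a half-wave phase shift.
Ray reflecting at the bottom interface goes from n = 1.6 toward n = 1.66: a half-wave phase shift.
Net: no relative phase inversion (both shifts match).
With no net inversion, destructive interference in reflection requires 2 n t = (m + ½) λ.
λ = 2 n t / (m + ½). The sixth-longest wavelength is m = 5: λ = 2 × 1.6 × 921 / 5.50 = 536 nm.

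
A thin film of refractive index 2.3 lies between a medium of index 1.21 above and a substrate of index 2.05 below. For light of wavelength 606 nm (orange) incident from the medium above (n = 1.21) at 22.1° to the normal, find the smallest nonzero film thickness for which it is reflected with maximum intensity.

At the upper boundary (n = 1.21 to n = 2.3) the reflected ray undergoes a half-wave phase shift.
Ray reflecting at the bottom interface goes from n = 2.3 toward n = 2.05: no phase shift.
Net: one phase inversion between the two reflected rays.
For strong reflection here: 2 n t cos θ_r = (m + ½) λ.
Snell's law: 1.21 sin 22.1° = 2.3 sin θ_r → sin θ_r = 0.198, cos θ_r = 0.980.
Minimum at m = 0: t = λ / (4 n cos θ_r) = 606 / (4 × 2.3 × 0.980) = 67.2 nm.

67.2 nm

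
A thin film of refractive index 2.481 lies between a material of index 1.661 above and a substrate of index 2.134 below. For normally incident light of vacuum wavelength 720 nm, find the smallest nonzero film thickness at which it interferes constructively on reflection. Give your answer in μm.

At the upper boundary (n = 1.661 to n = 2.481) the reflected ray undergoes a half-wave phase shift.
At the lower boundary (n = 2.481 to n = 2.134) the reflected ray undergoes no phase shift.
Net: one phase inversion between the two reflected rays.
For bright reflection here: 2 n t = (m + ½) λ.
Minimum at m = 0: t = λ / (4 n) = 720 / (4 × 2.481) = 72.6 nm.

0.0726 μm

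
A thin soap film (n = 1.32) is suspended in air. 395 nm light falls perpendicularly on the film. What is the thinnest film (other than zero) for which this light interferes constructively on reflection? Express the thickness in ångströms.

748 Å

At the upper boundary (n = 1.0 to n = 1.32) the reflected ray undergoes a half-wave phase shift.
At the lower boundary (n = 1.32 to n = 1.0) the reflected ray undergoes no phase shift.
Net: one phase inversion between the two reflected rays.
So the condition for constructive reflection is 2 n t = (m + ½) λ.
Minimum at m = 0: t = λ / (4 n) = 395 / (4 × 1.32) = 74.8 nm.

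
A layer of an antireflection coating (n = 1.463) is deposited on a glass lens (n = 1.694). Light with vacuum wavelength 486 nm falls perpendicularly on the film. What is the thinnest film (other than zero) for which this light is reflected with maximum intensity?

Top surface (1.0 → 1.463): reflection off a higher-index medium gives a half-wave phase shift.
At the lower boundary (n = 1.463 to n = 1.694) the reflected ray undergoes a half-wave phase shift.
The two reflections carry the same phase change, so no net offset.
For maximum reflection here: 2 n t = m λ.
Minimum nonzero at m = 1: t = λ / (2 n) = 486 / (2 × 1.463) = 166 nm.

166 nm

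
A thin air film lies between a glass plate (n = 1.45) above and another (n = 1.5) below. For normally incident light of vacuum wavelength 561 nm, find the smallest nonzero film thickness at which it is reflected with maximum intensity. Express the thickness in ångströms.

1403 Å

At the upper boundary (n = 1.45 to n = 1.0) the reflected ray undergoes no phase shift.
Bottom surface (1.0 → 1.5): reflection off a higher-index medium gives a half-wave phase shift.
Net: one phase inversion between the two reflected rays.
For bright reflection here: 2 n t = (m + ½) λ.
Minimum at m = 0: t = λ / (4 n) = 561 / (4 × 1.0) = 140 nm.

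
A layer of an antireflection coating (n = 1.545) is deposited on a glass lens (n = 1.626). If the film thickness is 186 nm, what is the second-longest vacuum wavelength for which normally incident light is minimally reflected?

383 nm

At the upper boundary (n = 1.0 to n = 1.545) the reflected ray undergoes a half-wave phase shift.
Bottom surface (1.545 → 1.626): reflection off a higher-index medium gives a half-wave phase shift.
The two reflections carry the same phase change, so no net offset.
So the condition for destructive reflection is 2 n t = (m + ½) λ.
λ = 2 n t / (m + ½). The second-longest wavelength is m = 1: λ = 2 × 1.545 × 186 / 1.50 = 383 nm.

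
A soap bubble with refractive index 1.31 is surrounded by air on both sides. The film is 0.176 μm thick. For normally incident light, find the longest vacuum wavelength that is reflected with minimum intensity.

Top surface (1.0 → 1.31): reflection off a higher-index medium gives a half-wave phase shift.
Bottom surface (1.31 → 1.0): reflection off a lower-index medium gives no phase shift.
Exactly one π shift → a net half-wave offset.
So the condition for destructive reflection is 2 n t = m λ.
λ = 2 n t / m. The longest wavelength is m = 1: λ = 2 × 1.31 × 176 / 1.00 = 461 nm.

461 nm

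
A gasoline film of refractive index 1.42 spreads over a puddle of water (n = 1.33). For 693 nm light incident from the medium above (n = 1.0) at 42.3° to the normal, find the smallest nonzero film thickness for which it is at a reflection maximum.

Ray reflecting at the top interface goes from n = 1.0 toward n = 1.42: a half-wave phase shift.
Bottom surface (1.42 → 1.33): reflection off a lower-index medium gives no phase shift.
The two reflections differ by half a wavelength.
For maximum reflection here: 2 n t cos θ_r = (m + ½) λ.
Snell's law: 1.0 sin 42.3° = 1.42 sin θ_r → sin θ_r = 0.474, cos θ_r = 0.881.
Minimum at m = 0: t = λ / (4 n cos θ_r) = 693 / (4 × 1.42 × 0.881) = 139 nm.

139 nm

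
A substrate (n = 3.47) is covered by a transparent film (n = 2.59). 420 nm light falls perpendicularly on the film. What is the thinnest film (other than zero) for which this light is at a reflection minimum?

Top surface (1.0 → 2.59): reflection off a higher-index medium gives a half-wave phase shift.
Bottom surface (2.59 → 3.47): reflection off a higher-index medium gives a half-wave phase shift.
Net: no relative phase inversion (both shifts match).
So the condition for destructive reflection is 2 n t = (m + ½) λ.
Minimum at m = 0: t = λ / (4 n) = 420 / (4 × 2.59) = 40.5 nm.

40.5 nm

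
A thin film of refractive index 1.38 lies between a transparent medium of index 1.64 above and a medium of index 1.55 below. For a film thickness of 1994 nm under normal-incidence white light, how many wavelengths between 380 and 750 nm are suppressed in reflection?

Top surface (1.64 → 1.38): reflection off a lower-index medium gives no phase shift.
At the lower boundary (n = 1.38 to n = 1.55) the reflected ray undergoes a half-wave phase shift.
The two reflections differ by half a wavelength.
With one net inversion, destructive interference in reflection requires 2 n t = m λ.
λ = 2 n t / m = 5503 / m nm.
m=7: 786 nm (IR); m=8: 688 nm (visible); m=9: 611 nm (visible); m=10: 550 nm (visible); m=11: 500 nm (visible); m=12: 459 nm (visible); m=13: 423 nm (visible); m=14: 393 nm (visible); m=15: 367 nm (UV).

7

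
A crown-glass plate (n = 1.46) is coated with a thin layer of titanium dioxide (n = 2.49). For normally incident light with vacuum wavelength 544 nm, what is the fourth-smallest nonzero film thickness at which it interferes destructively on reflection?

Top surface (1.0 → 2.49): reflection off a higher-index medium gives a half-wave phase shift.
Bottom surface (2.49 → 1.46): reflection off a lower-index medium gives no phase shift.
Net: one phase inversion between the two reflected rays.
With one net inversion, destructive interference in reflection requires 2 n t = m λ.
The fourth-smallest nonzero thickness corresponds to m = 4: t = m λ / (2 n) = 4.00 × 544 / (2 × 2.49) = 437 nm.

437 nm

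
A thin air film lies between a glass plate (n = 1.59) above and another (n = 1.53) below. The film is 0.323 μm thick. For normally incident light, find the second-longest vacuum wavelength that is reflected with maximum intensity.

At the upper boundary (n = 1.59 to n = 1.0) the reflected ray undergoes no phase shift.
Ray reflecting at the bottom interface goes from n = 1.0 toward n = 1.53: a half-wave phase shift.
Exactly one π shift → a net half-wave offset.
For strong reflection here: 2 n t = (m + ½) λ.
λ = 2 n t / (m + ½). The second-longest wavelength is m = 1: λ = 2 × 1.0 × 323 / 1.50 = 431 nm.

431 nm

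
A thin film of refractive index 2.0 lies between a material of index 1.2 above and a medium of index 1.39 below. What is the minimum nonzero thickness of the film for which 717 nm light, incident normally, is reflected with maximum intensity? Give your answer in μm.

0.0896 μm

At the upper boundary (n = 1.2 to n = 2.0) the reflected ray undergoes a half-wave phase shift.
Ray reflecting at the bottom interface goes from n = 2.0 toward n = 1.39: no phase shift.
Exactly one π shift → a net half-wave offset.
With one net inversion, constructive interference in reflection requires 2 n t = (m + ½) λ.
Minimum at m = 0: t = λ / (4 n) = 717 / (4 × 2.0) = 89.6 nm.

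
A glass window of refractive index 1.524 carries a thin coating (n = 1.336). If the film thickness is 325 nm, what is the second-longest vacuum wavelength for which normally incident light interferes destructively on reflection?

Ray reflecting at the top interface goes from n = 1.0 toward n = 1.336: a half-wave phase shift.
At the lower boundary (n = 1.336 to n = 1.524) the reflected ray undergoes a half-wave phase shift.
Zero or two π shifts → no net half-wave offset.
So the condition for destructive reflection is 2 n t = (m + ½) λ.
λ = 2 n t / (m + ½). The second-longest wavelength is m = 1: λ = 2 × 1.336 × 325 / 1.50 = 579 nm.

579 nm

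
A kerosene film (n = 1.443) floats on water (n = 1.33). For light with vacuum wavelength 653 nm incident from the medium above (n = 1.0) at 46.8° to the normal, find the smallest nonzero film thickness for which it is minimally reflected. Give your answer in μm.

0.262 μm

Ray reflecting at the top interface goes from n = 1.0 toward n = 1.443: a half-wave phase shift.
At the lower boundary (n = 1.443 to n = 1.33) the reflected ray undergoes no phase shift.
Exactly one π shift → a net half-wave offset.
For weak reflection here: 2 n t cos θ_r = m λ.
Snell's law: 1.0 sin 46.8° = 1.443 sin θ_r → sin θ_r = 0.505, cos θ_r = 0.863.
Minimum nonzero at m = 1: t = λ / (2 n cos θ_r) = 653 / (2 × 1.443 × 0.863) = 262 nm.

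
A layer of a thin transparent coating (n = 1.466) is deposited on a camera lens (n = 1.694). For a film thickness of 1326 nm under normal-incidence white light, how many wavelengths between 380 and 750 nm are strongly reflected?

5

At the upper boundary (n = 1.0 to n = 1.466) the reflected ray undergoes a half-wave phase shift.
At the lower boundary (n = 1.466 to n = 1.694) the reflected ray undergoes a half-wave phase shift.
The two reflections carry the same phase change, so no net offset.
So the condition for constructive reflection is 2 n t = m λ.
λ = 2 n t / m = 3888 / m nm.
m=5: 778 nm (IR); m=6: 648 nm (visible); m=7: 555 nm (visible); m=8: 486 nm (visible); m=9: 432 nm (visible); m=10: 389 nm (visible); m=11: 353 nm (UV).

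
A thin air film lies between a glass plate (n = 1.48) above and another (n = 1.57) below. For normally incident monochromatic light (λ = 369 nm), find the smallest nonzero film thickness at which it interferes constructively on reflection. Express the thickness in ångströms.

923 Å

Ray reflecting at the top interface goes from n = 1.48 toward n = 1.0: no phase shift.
Bottom surface (1.0 → 1.57): reflection off a higher-index medium gives a half-wave phase shift.
Exactly one π shift → a net half-wave offset.
For strong reflection here: 2 n t = (m + ½) λ.
Minimum at m = 0: t = λ / (4 n) = 369 / (4 × 1.0) = 92.3 nm.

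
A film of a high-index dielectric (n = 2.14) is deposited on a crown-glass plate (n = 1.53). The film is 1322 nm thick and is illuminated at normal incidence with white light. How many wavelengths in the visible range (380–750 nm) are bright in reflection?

Top surface (1.0 → 2.14): reflection off a higher-index medium gives a half-wave phase shift.
Ray reflecting at the bottom interface goes from n = 2.14 toward n = 1.53: no phase shift.
Net: one phase inversion between the two reflected rays.
So the condition for constructive reflection is 2 n t = (m + ½) λ.
λ = 2 n t / (m + ½) = 5658 / (m + ½) nm.
m=7: 754 nm (IR); m=8: 666 nm (visible); m=9: 596 nm (visible); m=10: 539 nm (visible); m=11: 492 nm (visible); m=12: 453 nm (visible); m=13: 419 nm (visible); m=14: 390 nm (visible); m=15: 365 nm (UV).

7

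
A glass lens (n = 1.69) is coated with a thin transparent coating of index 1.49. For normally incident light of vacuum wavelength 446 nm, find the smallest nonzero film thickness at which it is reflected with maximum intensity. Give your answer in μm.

Top surface (1.0 → 1.49): reflection off a higher-index medium gives a half-wave phase shift.
Bottom surface (1.49 → 1.69): reflection off a higher-index medium gives a half-wave phase shift.
Net: no relative phase inversion (both shifts match).
So the condition for constructive reflection is 2 n t = m λ.
Minimum nonzero at m = 1: t = λ / (2 n) = 446 / (2 × 1.49) = 150 nm.

0.150 μm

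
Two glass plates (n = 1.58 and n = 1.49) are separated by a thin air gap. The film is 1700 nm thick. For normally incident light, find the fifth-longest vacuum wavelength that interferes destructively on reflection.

680 nm

Top surface (1.58 → 1.0): reflection off a lower-index medium gives no phase shift.
At the lower boundary (n = 1.0 to n = 1.49) the reflected ray undergoes a half-wave phase shift.
The two reflections differ by half a wavelength.
So the condition for destructive reflection is 2 n t = m λ.
λ = 2 n t / m. The fifth-longest wavelength is m = 5: λ = 2 × 1.0 × 1700 / 5.00 = 680 nm.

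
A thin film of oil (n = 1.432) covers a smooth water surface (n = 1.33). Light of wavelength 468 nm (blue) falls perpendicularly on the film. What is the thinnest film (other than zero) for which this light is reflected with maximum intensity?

81.7 nm

Ray reflecting at the top interface goes from n = 1.0 toward n = 1.432: a half-wave phase shift.
At the lower boundary (n = 1.432 to n = 1.33) the reflected ray undergoes no phase shift.
The two reflections differ by half a wavelength.
So the condition for constructive reflection is 2 n t = (m + ½) λ.
Minimum at m = 0: t = λ / (4 n) = 468 / (4 × 1.432) = 81.7 nm.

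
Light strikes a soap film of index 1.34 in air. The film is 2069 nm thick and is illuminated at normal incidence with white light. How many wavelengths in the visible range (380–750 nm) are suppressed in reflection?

Top surface (1.0 → 1.34): reflection off a higher-index medium gives a half-wave phase shift.
At the lower boundary (n = 1.34 to n = 1.0) the reflected ray undergoes no phase shift.
Exactly one π shift → a net half-wave offset.
For dark reflection here: 2 n t = m λ.
λ = 2 n t / m = 5545 / m nm.
m=7: 792 nm (IR); m=8: 693 nm (visible); m=9: 616 nm (visible); m=10: 554 nm (visible); m=11: 504 nm (visible); m=12: 462 nm (visible); m=13: 427 nm (visible); m=14: 396 nm (visible); m=15: 370 nm (UV).

7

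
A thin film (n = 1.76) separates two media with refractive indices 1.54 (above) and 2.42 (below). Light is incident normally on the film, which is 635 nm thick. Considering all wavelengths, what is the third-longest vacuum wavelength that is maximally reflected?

745 nm

At the upper boundary (n = 1.54 to n = 1.76) the reflected ray undergoes a half-wave phase shift.
At the lower boundary (n = 1.76 to n = 2.42) the reflected ray undergoes a half-wave phase shift.
The two reflections carry the same phase change, so no net offset.
So the condition for constructive reflection is 2 n t = m λ.
λ = 2 n t / m. The third-longest wavelength is m = 3: λ = 2 × 1.76 × 635 / 3.00 = 745 nm.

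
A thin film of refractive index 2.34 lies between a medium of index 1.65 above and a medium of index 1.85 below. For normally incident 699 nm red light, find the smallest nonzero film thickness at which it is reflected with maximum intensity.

74.7 nm

At the upper boundary (n = 1.65 to n = 2.34) the reflected ray undergoes a half-wave phase shift.
At the lower boundary (n = 2.34 to n = 1.85) the reflected ray undergoes no phase shift.
Net: one phase inversion between the two reflected rays.
So the condition for constructive reflection is 2 n t = (m + ½) λ.
Minimum at m = 0: t = λ / (4 n) = 699 / (4 × 2.34) = 74.7 nm.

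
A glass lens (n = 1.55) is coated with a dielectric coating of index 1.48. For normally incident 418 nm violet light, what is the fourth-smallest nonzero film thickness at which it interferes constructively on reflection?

At the upper boundary (n = 1.0 to n = 1.48) the reflected ray undergoes a half-wave phase shift.
Ray reflecting at the bottom interface goes from n = 1.48 toward n = 1.55: a half-wave phase shift.
The two reflections carry the same phase change, so no net offset.
With no net inversion, constructive interference in reflection requires 2 n t = m λ.
The fourth-smallest nonzero thickness corresponds to m = 4: t = m λ / (2 n) = 4.00 × 418 / (2 × 1.48) = 565 nm.

565 nm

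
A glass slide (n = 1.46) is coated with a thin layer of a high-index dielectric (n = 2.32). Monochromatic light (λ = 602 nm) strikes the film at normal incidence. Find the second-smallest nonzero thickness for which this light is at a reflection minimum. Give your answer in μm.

Top surface (1.0 → 2.32): reflection off a higher-index medium gives a half-wave phase shift.
Ray reflecting at the bottom interface goes from n = 2.32 toward n = 1.46: no phase shift.
Net: one phase inversion between the two reflected rays.
For minimum reflection here: 2 n t = m λ.
The second-smallest nonzero thickness corresponds to m = 2: t = m λ / (2 n) = 2.00 × 602 / (2 × 2.32) = 259 nm.

0.259 μm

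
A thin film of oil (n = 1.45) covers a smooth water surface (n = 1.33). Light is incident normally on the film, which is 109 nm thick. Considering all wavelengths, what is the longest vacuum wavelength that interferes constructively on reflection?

632 nm

Top surface (1.0 → 1.45): reflection off a higher-index medium gives a half-wave phase shift.
Bottom surface (1.45 → 1.33): reflection off a lower-index medium gives no phase shift.
The two reflections differ by half a wavelength.
With one net inversion, constructive interference in reflection requires 2 n t = (m + ½) λ.
λ = 2 n t / (m + ½). The longest wavelength is m = 0: λ = 2 × 1.45 × 109 / 0.500 = 632 nm.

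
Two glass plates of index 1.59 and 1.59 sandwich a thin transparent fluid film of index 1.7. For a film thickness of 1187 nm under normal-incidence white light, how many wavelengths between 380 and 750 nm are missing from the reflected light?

5

Top surface (1.59 → 1.7): reflection off a higher-index medium gives a half-wave phase shift.
Bottom surface (1.7 → 1.59): reflection off a lower-index medium gives no phase shift.
The two reflections differ by half a wavelength.
With one net inversion, destructive interference in reflection requires 2 n t = m λ.
λ = 2 n t / m = 4036 / m nm.
m=5: 807 nm (IR); m=6: 673 nm (visible); m=7: 577 nm (visible); m=8: 504 nm (visible); m=9: 448 nm (visible); m=10: 404 nm (visible); m=11: 367 nm (UV).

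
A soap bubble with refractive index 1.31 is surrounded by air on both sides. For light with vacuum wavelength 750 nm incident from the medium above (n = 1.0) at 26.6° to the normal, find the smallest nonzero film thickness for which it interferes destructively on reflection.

Top surface (1.0 → 1.31): reflection off a higher-index medium gives a half-wave phase shift.
At the lower boundary (n = 1.31 to n = 1.0) the reflected ray undergoes no phase shift.
Exactly one π shift → a net half-wave offset.
With one net inversion, destructive interference in reflection requires 2 n t cos θ_r = m λ.
Snell's law: 1.0 sin 26.6° = 1.31 sin θ_r → sin θ_r = 0.342, cos θ_r = 0.940.
Minimum nonzero at m = 1: t = λ / (2 n cos θ_r) = 750 / (2 × 1.31 × 0.940) = 305 nm.

305 nm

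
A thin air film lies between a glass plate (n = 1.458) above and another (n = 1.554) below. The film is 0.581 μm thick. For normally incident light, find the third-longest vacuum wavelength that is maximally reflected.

Ray reflecting at the top interface goes from n = 1.458 toward n = 1.0: no phase shift.
At the lower boundary (n = 1.0 to n = 1.554) the reflected ray undergoes a half-wave phase shift.
Net: one phase inversion between the two reflected rays.
With one net inversion, constructive interference in reflection requires 2 n t = (m + ½) λ.
λ = 2 n t / (m + ½). The third-longest wavelength is m = 2: λ = 2 × 1.0 × 581 / 2.50 = 465 nm.

465 nm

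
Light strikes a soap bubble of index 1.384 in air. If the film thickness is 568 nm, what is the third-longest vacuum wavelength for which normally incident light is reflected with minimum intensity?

524 nm

Top surface (1.0 → 1.384): reflection off a higher-index medium gives a half-wave phase shift.
Bottom surface (1.384 → 1.0): reflection off a lower-index medium gives no phase shift.
Net: one phase inversion between the two reflected rays.
With one net inversion, destructive interference in reflection requires 2 n t = m λ.
λ = 2 n t / m. The third-longest wavelength is m = 3: λ = 2 × 1.384 × 568 / 3.00 = 524 nm.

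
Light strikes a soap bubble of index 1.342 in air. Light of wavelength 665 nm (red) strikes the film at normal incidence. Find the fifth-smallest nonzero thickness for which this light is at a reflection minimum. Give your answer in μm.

Ray reflecting at the top interface goes from n = 1.0 toward n = 1.342: a half-wave phase shift.
At the lower boundary (n = 1.342 to n = 1.0) the reflected ray undergoes no phase shift.
Net: one phase inversion between the two reflected rays.
With one net inversion, destructive interference in reflection requires 2 n t = m λ.
The fifth-smallest nonzero thickness corresponds to m = 5: t = m λ / (2 n) = 5.00 × 665 / (2 × 1.342) = 1239 nm.

1.24 μm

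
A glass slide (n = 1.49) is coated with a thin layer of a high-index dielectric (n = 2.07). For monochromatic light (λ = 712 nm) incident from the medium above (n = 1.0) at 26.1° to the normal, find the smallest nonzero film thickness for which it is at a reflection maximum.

88.0 nm

At the upper boundary (n = 1.0 to n = 2.07) the reflected ray undergoes a half-wave phase shift.
Bottom surface (2.07 → 1.49): reflection off a lower-index medium gives no phase shift.
Net: one phase inversion between the two reflected rays.
For strong reflection here: 2 n t cos θ_r = (m + ½) λ.
Snell's law: 1.0 sin 26.1° = 2.07 sin θ_r → sin θ_r = 0.213, cos θ_r = 0.977.
Minimum at m = 0: t = λ / (4 n cos θ_r) = 712 / (4 × 2.07 × 0.977) = 88.0 nm.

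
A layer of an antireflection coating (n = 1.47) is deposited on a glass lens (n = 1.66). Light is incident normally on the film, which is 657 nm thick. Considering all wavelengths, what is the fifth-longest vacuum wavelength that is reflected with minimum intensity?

429 nm

At the upper boundary (n = 1.0 to n = 1.47) the reflected ray undergoes a half-wave phase shift.
At the lower boundary (n = 1.47 to n = 1.66) the reflected ray undergoes a half-wave phase shift.
Net: no relative phase inversion (both shifts match).
With no net inversion, destructive interference in reflection requires 2 n t = (m + ½) λ.
λ = 2 n t / (m + ½). The fifth-longest wavelength is m = 4: λ = 2 × 1.47 × 657 / 4.50 = 429 nm.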